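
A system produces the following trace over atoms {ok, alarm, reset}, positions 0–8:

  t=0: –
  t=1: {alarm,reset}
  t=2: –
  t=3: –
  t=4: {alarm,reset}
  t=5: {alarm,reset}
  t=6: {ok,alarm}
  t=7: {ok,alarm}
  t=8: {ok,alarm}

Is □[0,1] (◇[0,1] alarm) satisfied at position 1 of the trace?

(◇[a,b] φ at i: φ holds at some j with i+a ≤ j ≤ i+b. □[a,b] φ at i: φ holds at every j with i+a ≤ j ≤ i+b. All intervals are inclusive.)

Check ◇[0,1] alarm at every j in [1,2]:
  j=1: holds (witness at 1)
  j=2: fails (none in [2,3])
Fails at j=2 → formula fails.

No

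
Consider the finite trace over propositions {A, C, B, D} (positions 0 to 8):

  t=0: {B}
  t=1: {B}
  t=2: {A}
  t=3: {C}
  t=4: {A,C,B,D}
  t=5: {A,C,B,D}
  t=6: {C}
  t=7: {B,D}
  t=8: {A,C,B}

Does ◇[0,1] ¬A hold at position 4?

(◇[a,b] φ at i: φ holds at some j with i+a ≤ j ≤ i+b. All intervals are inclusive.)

No

Check ¬A at each j in [4,5]:
  j=4: false
  j=5: false
No position in the window satisfies it → formula fails.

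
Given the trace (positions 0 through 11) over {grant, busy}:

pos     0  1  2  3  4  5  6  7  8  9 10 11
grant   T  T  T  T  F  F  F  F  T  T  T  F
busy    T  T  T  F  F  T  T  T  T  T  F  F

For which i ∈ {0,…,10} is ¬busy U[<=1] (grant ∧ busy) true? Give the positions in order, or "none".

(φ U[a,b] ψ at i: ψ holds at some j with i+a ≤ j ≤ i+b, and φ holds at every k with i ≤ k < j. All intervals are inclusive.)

0, 1, 2, 8, 9

Evaluate at each i in [0,10]:
  i=0: ✓ (rhs at j=0)
  i=1: ✓ (rhs at j=1)
  i=2: ✓ (rhs at j=2)
  i=3: ✗ (no rhs in [3,4])
  i=4: ✗ (no rhs in [4,5])
  i=5: ✗ (no rhs in [5,6])
  i=6: ✗ (no rhs in [6,7])
  i=7: ✗ (lhs fails at k=7 before rhs at j=8)
  i=8: ✓ (rhs at j=8)
  i=9: ✓ (rhs at j=9)
  i=10: ✗ (no rhs in [10,11])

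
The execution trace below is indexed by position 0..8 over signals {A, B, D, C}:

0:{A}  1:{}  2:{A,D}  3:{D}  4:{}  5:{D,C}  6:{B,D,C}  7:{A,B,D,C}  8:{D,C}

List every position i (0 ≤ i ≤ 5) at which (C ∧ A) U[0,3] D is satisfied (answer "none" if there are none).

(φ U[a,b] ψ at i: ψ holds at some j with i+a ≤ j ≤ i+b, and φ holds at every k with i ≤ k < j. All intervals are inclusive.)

Evaluate at each i in [0,5]:
  i=0: ✗ (lhs fails at k=0 before rhs at j=2)
  i=1: ✗ (lhs fails at k=1 before rhs at j=2)
  i=2: ✓ (rhs at j=2)
  i=3: ✓ (rhs at j=3)
  i=4: ✗ (lhs fails at k=4 before rhs at j=5)
  i=5: ✓ (rhs at j=5)

2, 3, 5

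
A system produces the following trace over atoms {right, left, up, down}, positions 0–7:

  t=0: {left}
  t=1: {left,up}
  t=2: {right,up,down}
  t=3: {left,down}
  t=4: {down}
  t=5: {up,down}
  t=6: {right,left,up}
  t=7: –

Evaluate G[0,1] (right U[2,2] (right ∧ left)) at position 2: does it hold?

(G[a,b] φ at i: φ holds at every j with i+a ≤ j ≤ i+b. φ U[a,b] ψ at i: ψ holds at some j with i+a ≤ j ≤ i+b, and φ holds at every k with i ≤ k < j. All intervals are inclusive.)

Check (right U[2,2] (right ∧ left)) at every j in [2,3]:
  j=2: fails
  j=3: fails
Fails at j=2 → formula fails.

Does not hold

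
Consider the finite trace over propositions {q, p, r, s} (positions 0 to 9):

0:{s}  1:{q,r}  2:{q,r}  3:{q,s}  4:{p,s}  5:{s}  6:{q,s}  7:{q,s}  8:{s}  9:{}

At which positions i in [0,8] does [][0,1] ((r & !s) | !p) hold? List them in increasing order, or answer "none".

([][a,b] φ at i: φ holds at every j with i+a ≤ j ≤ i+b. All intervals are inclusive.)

0, 1, 2, 5, 6, 7, 8

Evaluate at each i in [0,8]:
  i=0: ✓ (all of [0,1])
  i=1: ✓ (all of [1,2])
  i=2: ✓ (all of [2,3])
  i=3: ✗ (fails at j=4)
  i=4: ✗ (fails at j=4)
  i=5: ✓ (all of [5,6])
  i=6: ✓ (all of [6,7])
  i=7: ✓ (all of [7,8])
  i=8: ✓ (all of [8,9])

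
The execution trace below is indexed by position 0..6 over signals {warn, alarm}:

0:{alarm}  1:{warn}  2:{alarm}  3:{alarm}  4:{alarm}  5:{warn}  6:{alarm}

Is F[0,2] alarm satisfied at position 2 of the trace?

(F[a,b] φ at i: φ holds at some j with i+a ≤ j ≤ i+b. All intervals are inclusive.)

True

Check alarm at each j in [2,4]:
  j=2: true
  j=3: true
  j=4: true
Found at j=2 → formula holds.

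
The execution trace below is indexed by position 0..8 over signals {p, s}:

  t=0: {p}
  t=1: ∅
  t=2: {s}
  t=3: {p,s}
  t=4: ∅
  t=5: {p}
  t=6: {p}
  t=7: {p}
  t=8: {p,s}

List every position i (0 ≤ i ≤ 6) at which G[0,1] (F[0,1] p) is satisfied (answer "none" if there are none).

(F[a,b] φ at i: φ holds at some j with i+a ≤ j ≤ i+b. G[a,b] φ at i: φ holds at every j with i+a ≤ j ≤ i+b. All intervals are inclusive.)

Evaluate at each i in [0,6]:
  i=0: ✗ (fails at j=1)
  i=1: ✗ (fails at j=1)
  i=2: ✓ (all of [2,3])
  i=3: ✓ (all of [3,4])
  i=4: ✓ (all of [4,5])
  i=5: ✓ (all of [5,6])
  i=6: ✓ (all of [6,7])

2, 3, 4, 5, 6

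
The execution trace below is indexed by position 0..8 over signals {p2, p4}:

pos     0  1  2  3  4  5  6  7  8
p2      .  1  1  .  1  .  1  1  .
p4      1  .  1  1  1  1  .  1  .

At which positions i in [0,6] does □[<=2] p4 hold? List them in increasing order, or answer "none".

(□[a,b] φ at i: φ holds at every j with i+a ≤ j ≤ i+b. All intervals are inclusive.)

Evaluate at each i in [0,6]:
  i=0: ✗ (fails at j=1)
  i=1: ✗ (fails at j=1)
  i=2: ✓ (all of [2,4])
  i=3: ✓ (all of [3,5])
  i=4: ✗ (fails at j=6)
  i=5: ✗ (fails at j=6)
  i=6: ✗ (fails at j=6)

2, 3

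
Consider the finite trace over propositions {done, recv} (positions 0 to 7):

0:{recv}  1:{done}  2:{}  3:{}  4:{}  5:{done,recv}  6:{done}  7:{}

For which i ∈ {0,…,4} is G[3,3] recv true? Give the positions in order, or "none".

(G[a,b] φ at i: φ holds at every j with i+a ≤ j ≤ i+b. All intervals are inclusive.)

Evaluate at each i in [0,4]:
  i=0: ✗ (fails at j=3)
  i=1: ✗ (fails at j=4)
  i=2: ✓ (all of [5,5])
  i=3: ✗ (fails at j=6)
  i=4: ✗ (fails at j=7)

2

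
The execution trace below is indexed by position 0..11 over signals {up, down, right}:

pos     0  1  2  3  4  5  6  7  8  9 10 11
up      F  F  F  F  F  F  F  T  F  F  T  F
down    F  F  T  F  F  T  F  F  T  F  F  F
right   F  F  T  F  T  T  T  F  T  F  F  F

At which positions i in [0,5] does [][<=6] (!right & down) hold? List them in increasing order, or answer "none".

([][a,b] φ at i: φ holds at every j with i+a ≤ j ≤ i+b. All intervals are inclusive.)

Evaluate at each i in [0,5]:
  i=0: ✗ (fails at j=0)
  i=1: ✗ (fails at j=1)
  i=2: ✗ (fails at j=2)
  i=3: ✗ (fails at j=3)
  i=4: ✗ (fails at j=4)
  i=5: ✗ (fails at j=5)

none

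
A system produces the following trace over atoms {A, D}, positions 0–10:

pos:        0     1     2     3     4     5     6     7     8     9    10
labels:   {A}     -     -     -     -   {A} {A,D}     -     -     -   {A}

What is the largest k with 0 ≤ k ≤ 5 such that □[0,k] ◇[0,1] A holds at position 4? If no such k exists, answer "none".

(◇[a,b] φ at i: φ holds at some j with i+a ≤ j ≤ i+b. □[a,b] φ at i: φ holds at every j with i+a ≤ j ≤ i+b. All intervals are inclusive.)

2

◇[0,1] A must hold from j=4 onward; find where it first fails.
  j=4: holds
  j=5: holds
  j=6: holds
  j=7: fails
Holds on [4,6], so largest k = 2.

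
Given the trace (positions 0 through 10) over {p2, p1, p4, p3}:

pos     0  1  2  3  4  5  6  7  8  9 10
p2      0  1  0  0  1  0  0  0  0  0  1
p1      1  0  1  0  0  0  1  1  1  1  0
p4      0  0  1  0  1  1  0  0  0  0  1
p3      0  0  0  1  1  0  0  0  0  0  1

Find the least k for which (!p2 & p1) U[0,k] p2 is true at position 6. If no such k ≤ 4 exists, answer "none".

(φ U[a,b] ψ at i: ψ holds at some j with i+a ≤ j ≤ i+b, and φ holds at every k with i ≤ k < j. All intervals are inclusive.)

Need earliest j ≥ 6 with p2, and (!p2 & p1) at every k in [6,j-1].
  j=6: rhs fails.
  j=7: rhs fails.
  j=8: rhs fails.
  j=9: rhs fails.
  j=10: rhs holds; lhs holds on [6,9]. k = 4.

4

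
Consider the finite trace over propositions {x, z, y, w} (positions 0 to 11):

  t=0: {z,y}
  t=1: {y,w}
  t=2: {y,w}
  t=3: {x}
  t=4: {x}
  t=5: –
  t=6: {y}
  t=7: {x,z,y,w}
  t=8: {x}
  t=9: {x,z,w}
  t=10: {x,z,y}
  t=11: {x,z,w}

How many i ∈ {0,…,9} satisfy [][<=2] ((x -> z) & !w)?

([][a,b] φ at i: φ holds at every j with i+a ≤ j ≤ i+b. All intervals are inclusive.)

0

Evaluate at each i in [0,9]:
  i=0: ✗ (fails at j=1)
  i=1: ✗ (fails at j=1)
  i=2: ✗ (fails at j=2)
  i=3: ✗ (fails at j=3)
  i=4: ✗ (fails at j=4)
  i=5: ✗ (fails at j=7)
  i=6: ✗ (fails at j=7)
  i=7: ✗ (fails at j=7)
  i=8: ✗ (fails at j=8)
  i=9: ✗ (fails at j=9)
Positions where it holds: {} → 0.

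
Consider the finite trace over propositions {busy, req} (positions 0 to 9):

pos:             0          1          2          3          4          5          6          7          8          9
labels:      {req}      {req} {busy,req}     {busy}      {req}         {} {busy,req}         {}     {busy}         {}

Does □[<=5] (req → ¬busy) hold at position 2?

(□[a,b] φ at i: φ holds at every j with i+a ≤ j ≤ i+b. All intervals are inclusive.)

Check (req → ¬busy) at every j in [2,7]:
  j=2: antecedent true; consequent false → ✗
  j=3: antecedent false → ✓
  j=4: antecedent true; consequent true → ✓
  j=5: antecedent false → ✓
  j=6: antecedent true; consequent false → ✗
  j=7: antecedent false → ✓
Fails at j=2 → formula fails.

False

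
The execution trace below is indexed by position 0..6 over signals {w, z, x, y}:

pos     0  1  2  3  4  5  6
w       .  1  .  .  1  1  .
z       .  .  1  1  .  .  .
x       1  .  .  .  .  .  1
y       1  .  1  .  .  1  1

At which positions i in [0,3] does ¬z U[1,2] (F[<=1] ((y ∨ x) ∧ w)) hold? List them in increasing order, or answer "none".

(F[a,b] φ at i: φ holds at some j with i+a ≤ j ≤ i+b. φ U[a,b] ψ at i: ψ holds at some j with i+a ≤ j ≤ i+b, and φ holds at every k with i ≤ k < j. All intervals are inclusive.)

none

Evaluate at each i in [0,3]:
  i=0: ✗ (no rhs in [1,2])
  i=1: ✗ (no rhs in [2,3])
  i=2: ✗ (lhs fails at k=2 before rhs at j=4)
  i=3: ✗ (lhs fails at k=3 before rhs at j=4)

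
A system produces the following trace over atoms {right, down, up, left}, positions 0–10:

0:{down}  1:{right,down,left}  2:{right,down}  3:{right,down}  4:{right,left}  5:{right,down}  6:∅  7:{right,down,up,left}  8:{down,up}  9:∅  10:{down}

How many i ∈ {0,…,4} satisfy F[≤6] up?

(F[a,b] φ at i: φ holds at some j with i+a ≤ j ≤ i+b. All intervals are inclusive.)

4

Evaluate at each i in [0,4]:
  i=0: ✗ (none in [0,6])
  i=1: ✓ (witness j=7)
  i=2: ✓ (witness j=7)
  i=3: ✓ (witness j=7)
  i=4: ✓ (witness j=7)
Positions where it holds: {1, 2, 3, 4} → 4.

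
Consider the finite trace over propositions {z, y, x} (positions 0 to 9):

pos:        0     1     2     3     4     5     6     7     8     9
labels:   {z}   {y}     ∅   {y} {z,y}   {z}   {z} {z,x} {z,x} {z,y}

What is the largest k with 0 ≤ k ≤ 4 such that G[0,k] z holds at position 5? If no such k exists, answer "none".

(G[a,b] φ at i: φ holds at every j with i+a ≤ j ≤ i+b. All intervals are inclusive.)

z must hold from j=5 onward; find where it first fails.
  j=5: holds
  j=6: holds
  j=7: holds
  j=8: holds
  j=9: holds
Holds through j=9; largest k = 4.

4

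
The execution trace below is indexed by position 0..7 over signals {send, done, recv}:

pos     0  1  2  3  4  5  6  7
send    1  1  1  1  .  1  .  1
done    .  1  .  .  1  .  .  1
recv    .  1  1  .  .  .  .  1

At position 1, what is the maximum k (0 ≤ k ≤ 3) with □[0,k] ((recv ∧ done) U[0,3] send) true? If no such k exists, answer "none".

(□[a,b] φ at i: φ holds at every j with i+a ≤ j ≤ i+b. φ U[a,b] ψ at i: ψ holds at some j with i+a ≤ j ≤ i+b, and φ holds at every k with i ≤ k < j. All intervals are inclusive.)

((recv ∧ done) U[0,3] send) must hold from j=1 onward; find where it first fails.
  j=1: holds
  j=2: holds
  j=3: holds
  j=4: fails
Holds on [1,3], so largest k = 2.

2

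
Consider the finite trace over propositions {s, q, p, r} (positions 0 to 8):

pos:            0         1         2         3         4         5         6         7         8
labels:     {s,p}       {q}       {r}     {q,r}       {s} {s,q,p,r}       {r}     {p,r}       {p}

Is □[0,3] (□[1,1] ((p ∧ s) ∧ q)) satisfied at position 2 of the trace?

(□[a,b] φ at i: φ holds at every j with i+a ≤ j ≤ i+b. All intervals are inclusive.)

No

Check □[1,1] ((p ∧ s) ∧ q) at every j in [2,5]:
  j=2: fails at 3
  j=3: fails at 4
  j=4: holds on [5,5]
  j=5: fails at 6
Fails at j=2 → formula fails.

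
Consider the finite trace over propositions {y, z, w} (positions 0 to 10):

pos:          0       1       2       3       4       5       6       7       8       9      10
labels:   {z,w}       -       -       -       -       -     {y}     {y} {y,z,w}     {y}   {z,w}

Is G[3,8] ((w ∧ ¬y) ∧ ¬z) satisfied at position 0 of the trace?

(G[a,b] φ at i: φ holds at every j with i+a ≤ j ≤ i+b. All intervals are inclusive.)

Does not hold

Check ((w ∧ ¬y) ∧ ¬z) at every j in [3,8]:
  j=3: false
  j=4: false
  j=5: false
  j=6: false
  j=7: false
  j=8: false
Fails at j=3 → formula fails.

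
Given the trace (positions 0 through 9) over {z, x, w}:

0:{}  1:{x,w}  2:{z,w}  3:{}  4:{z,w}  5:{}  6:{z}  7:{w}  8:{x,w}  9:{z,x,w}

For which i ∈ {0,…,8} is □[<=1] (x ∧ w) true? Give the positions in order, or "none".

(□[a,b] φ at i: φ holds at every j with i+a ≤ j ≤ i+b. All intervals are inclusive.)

Evaluate at each i in [0,8]:
  i=0: ✗ (fails at j=0)
  i=1: ✗ (fails at j=2)
  i=2: ✗ (fails at j=2)
  i=3: ✗ (fails at j=3)
  i=4: ✗ (fails at j=4)
  i=5: ✗ (fails at j=5)
  i=6: ✗ (fails at j=6)
  i=7: ✗ (fails at j=7)
  i=8: ✓ (all of [8,9])

8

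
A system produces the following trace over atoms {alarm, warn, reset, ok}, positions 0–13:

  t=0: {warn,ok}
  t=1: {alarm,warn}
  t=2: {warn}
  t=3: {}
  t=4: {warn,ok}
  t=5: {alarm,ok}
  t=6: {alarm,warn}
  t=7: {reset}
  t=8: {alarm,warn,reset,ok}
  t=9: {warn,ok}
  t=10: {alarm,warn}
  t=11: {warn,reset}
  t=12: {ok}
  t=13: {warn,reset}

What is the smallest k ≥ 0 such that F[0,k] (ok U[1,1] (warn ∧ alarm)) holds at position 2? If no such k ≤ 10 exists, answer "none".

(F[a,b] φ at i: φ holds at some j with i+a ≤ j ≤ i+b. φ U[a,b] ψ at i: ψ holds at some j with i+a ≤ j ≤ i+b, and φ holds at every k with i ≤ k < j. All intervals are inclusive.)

Scan j = 2,3,… for (ok U[1,1] (warn ∧ alarm)):
  j=2: fails
  j=3: fails
  j=4: fails
  j=5: holds
First hit at j=5, so smallest k = 5-2 = 3.

3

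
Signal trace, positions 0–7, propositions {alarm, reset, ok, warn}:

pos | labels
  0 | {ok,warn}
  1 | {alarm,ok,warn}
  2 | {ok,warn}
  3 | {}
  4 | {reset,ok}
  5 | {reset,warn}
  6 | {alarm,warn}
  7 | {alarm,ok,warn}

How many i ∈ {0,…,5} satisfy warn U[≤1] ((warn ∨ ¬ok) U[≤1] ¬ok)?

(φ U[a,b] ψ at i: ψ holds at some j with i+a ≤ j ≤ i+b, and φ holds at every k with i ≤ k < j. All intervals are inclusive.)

4

Evaluate at each i in [0,5]:
  i=0: ✗ (no rhs in [0,1])
  i=1: ✓ (rhs at j=2; lhs holds on [1,1])
  i=2: ✓ (rhs at j=2)
  i=3: ✓ (rhs at j=3)
  i=4: ✗ (lhs fails at k=4 before rhs at j=5)
  i=5: ✓ (rhs at j=5)
Positions where it holds: {1, 2, 3, 5} → 4.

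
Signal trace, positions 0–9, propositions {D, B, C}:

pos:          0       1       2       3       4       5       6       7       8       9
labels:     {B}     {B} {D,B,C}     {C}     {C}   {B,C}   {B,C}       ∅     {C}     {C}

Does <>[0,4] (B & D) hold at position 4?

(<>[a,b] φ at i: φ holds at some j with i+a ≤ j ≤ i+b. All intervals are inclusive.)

Check (B & D) at each j in [4,8]:
  j=4: false
  j=5: false
  j=6: false
  j=7: false
  j=8: false
No position in the window satisfies it → formula fails.

Does not hold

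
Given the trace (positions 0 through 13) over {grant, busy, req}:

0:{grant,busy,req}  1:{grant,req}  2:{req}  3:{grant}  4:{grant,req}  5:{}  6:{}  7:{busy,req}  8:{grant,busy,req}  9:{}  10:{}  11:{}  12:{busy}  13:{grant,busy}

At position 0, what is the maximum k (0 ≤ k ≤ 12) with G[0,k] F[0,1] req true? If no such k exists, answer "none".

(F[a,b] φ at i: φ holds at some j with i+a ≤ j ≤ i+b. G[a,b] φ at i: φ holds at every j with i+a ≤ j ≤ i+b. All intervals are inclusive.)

F[0,1] req must hold from j=0 onward; find where it first fails.
  j=0: holds
  j=1: holds
  j=2: holds
  j=3: holds
  j=4: holds
  j=5: fails
Holds on [0,4], so largest k = 4.

4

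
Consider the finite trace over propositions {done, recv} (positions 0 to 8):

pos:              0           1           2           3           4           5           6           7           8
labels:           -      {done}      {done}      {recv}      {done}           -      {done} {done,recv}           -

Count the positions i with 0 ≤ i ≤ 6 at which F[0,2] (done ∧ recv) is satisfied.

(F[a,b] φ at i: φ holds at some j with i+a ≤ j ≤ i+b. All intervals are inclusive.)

Evaluate at each i in [0,6]:
  i=0: ✗ (none in [0,2])
  i=1: ✗ (none in [1,3])
  i=2: ✗ (none in [2,4])
  i=3: ✗ (none in [3,5])
  i=4: ✗ (none in [4,6])
  i=5: ✓ (witness j=7)
  i=6: ✓ (witness j=7)
Positions where it holds: {5, 6} → 2.

2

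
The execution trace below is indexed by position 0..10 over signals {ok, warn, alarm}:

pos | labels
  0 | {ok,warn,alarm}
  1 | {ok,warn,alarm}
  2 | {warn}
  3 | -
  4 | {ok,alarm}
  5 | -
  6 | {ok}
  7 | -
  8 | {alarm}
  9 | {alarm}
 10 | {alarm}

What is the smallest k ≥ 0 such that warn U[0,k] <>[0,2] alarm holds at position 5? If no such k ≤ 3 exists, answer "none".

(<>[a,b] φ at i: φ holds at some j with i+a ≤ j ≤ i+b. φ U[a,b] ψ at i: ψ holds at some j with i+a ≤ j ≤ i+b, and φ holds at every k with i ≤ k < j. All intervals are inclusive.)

Need earliest j ≥ 5 with <>[0,2] alarm, and warn at every k in [5,j-1].
  j=5: rhs fails.
  j=6: rhs holds but lhs fails at k=5.
  j=7: rhs holds but lhs fails at k=5.
  j=8: rhs holds but lhs fails at k=5.
No witness within the range → none.

none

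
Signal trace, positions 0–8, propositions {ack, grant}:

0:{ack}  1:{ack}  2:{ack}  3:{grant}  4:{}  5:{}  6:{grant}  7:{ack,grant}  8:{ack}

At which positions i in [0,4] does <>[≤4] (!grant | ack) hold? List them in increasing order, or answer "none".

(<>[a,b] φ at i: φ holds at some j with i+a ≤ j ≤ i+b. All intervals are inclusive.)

0, 1, 2, 3, 4

Evaluate at each i in [0,4]:
  i=0: ✓ (witness j=0)
  i=1: ✓ (witness j=1)
  i=2: ✓ (witness j=2)
  i=3: ✓ (witness j=4)
  i=4: ✓ (witness j=4)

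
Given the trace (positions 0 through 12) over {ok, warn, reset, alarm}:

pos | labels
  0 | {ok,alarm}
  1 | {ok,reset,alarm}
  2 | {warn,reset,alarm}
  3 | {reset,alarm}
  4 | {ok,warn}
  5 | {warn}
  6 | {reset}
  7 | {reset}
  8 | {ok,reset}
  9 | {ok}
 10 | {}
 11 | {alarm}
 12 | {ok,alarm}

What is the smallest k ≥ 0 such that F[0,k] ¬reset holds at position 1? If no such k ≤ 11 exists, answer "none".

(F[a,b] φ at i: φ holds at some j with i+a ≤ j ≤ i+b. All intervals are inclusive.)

Scan j = 1,2,… for ¬reset:
  j=1: fails
  j=2: fails
  j=3: fails
  j=4: holds
First hit at j=4, so smallest k = 4-1 = 3.

3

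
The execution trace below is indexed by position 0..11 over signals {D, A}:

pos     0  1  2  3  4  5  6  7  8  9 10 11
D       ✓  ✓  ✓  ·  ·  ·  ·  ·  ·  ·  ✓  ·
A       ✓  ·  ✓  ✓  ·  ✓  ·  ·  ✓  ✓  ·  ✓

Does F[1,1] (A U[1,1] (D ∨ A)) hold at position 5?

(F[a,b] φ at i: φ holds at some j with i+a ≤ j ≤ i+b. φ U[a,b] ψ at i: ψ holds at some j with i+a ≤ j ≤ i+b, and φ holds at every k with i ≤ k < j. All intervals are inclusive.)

No

Check (A U[1,1] (D ∨ A)) at each j in [6,6]:
  j=6: fails
No position in the window satisfies it → formula fails.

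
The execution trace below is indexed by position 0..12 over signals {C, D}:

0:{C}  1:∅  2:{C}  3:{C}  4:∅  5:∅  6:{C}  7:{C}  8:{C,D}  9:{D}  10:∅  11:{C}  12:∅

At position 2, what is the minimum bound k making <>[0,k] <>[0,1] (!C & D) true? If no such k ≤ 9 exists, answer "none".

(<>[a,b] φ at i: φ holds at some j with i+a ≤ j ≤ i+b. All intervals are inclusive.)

6

Scan j = 2,3,… for <>[0,1] (!C & D):
  j=2: fails
  j=3: fails
  j=4: fails
  j=5: fails
  j=6: fails
  j=7: fails
  j=8: holds
First hit at j=8, so smallest k = 8-2 = 6.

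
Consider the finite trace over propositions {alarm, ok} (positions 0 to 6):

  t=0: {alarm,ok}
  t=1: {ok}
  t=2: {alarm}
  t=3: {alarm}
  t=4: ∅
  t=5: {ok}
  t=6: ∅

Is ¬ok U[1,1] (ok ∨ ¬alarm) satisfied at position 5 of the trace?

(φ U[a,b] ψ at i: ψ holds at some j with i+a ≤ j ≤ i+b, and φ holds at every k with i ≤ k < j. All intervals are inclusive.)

No

Need some j in [6,6] with (ok ∨ ¬alarm), and ¬ok at every k in [5,j-1].
  j=6: (ok ∨ ¬alarm) holds, but ¬ok fails at k=5 → not this j.
No j in the window works → until fails.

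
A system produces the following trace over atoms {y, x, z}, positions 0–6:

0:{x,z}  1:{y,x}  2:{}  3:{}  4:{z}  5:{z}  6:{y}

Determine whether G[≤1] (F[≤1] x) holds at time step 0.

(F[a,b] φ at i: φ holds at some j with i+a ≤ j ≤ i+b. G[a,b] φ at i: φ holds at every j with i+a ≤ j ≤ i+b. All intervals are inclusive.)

Yes

Check F[≤1] x at every j in [0,1]:
  j=0: holds (witness at 0)
  j=1: holds (witness at 1)
All positions satisfy it → formula holds.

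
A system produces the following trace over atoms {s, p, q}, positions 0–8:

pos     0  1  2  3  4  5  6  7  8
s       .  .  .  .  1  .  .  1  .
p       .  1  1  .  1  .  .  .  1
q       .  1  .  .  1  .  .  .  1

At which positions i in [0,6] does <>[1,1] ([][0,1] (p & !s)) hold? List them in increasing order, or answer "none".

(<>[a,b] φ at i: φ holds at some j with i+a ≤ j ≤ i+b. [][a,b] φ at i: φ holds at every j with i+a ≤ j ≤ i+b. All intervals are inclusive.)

0

Evaluate at each i in [0,6]:
  i=0: ✓ (witness j=1)
  i=1: ✗ (none in [2,2])
  i=2: ✗ (none in [3,3])
  i=3: ✗ (none in [4,4])
  i=4: ✗ (none in [5,5])
  i=5: ✗ (none in [6,6])
  i=6: ✗ (none in [7,7])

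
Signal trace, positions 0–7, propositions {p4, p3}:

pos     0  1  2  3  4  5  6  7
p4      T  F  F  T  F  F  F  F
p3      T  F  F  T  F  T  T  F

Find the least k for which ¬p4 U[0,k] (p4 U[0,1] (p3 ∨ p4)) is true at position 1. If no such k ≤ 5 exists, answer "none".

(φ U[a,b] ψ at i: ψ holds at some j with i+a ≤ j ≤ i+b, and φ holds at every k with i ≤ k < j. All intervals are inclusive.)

Need earliest j ≥ 1 with (p4 U[0,1] (p3 ∨ p4)), and ¬p4 at every k in [1,j-1].
  j=1: rhs fails.
  j=2: rhs fails.
  j=3: rhs holds; lhs holds on [1,2]. k = 2.

2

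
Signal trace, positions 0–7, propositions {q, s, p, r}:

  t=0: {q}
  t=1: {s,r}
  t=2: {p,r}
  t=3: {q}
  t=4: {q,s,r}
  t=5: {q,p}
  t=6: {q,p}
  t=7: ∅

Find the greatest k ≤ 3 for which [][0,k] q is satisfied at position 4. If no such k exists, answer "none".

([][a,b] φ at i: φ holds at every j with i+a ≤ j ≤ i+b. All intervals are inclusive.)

2

q must hold from j=4 onward; find where it first fails.
  j=4: holds
  j=5: holds
  j=6: holds
  j=7: fails
Holds on [4,6], so largest k = 2.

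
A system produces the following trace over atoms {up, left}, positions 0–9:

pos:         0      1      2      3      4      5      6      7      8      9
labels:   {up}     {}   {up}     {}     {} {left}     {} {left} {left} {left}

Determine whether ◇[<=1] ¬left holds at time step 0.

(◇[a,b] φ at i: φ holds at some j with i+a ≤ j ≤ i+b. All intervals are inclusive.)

Check ¬left at each j in [0,1]:
  j=0: true
  j=1: true
Found at j=0 → formula holds.

Holds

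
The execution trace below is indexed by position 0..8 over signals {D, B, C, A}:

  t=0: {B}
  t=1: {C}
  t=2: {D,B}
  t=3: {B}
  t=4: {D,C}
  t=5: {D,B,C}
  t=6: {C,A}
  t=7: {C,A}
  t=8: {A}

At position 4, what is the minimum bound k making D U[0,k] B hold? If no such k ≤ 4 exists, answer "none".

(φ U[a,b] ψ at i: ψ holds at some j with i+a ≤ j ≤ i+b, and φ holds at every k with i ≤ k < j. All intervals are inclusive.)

Need earliest j ≥ 4 with B, and D at every k in [4,j-1].
  j=4: rhs fails.
  j=5: rhs holds; lhs holds on [4,4]. k = 1.

1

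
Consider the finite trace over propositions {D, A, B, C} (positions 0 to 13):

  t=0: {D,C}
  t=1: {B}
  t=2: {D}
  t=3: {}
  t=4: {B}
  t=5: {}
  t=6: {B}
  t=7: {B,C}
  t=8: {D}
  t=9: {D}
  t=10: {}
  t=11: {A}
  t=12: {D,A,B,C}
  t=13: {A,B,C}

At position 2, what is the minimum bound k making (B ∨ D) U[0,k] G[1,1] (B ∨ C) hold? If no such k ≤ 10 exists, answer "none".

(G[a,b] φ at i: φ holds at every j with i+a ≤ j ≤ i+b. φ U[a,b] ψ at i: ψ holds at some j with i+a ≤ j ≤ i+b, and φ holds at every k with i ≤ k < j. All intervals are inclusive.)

1

Need earliest j ≥ 2 with G[1,1] (B ∨ C), and (B ∨ D) at every k in [2,j-1].
  j=2: rhs fails.
  j=3: rhs holds; lhs holds on [2,2]. k = 1.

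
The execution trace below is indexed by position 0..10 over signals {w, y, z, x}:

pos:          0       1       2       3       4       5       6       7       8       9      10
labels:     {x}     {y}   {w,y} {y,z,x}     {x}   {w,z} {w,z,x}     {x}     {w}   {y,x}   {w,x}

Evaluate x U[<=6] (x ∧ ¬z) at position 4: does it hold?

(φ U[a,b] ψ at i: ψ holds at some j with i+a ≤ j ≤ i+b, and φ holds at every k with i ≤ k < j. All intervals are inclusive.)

Holds

Need some j in [4,10] with (x ∧ ¬z), and x at every k in [4,j-1].
  j=4: (x ∧ ¬z) holds; no prefix to check → satisfied.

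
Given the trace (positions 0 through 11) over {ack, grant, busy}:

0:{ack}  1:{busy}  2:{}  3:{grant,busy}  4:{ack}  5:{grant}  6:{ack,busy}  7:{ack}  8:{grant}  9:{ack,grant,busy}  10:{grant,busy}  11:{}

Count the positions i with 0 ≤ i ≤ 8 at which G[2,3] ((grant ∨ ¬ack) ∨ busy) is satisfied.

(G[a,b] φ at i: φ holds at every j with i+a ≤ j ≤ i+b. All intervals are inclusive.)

5

Evaluate at each i in [0,8]:
  i=0: ✓ (all of [2,3])
  i=1: ✗ (fails at j=4)
  i=2: ✗ (fails at j=4)
  i=3: ✓ (all of [5,6])
  i=4: ✗ (fails at j=7)
  i=5: ✗ (fails at j=7)
  i=6: ✓ (all of [8,9])
  i=7: ✓ (all of [9,10])
  i=8: ✓ (all of [10,11])
Positions where it holds: {0, 3, 6, 7, 8} → 5.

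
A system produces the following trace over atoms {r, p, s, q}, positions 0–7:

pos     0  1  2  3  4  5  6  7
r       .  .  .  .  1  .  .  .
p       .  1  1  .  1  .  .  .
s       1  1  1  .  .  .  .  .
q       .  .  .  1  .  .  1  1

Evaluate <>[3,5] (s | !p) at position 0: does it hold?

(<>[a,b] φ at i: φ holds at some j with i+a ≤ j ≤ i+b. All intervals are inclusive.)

Yes

Check (s | !p) at each j in [3,5]:
  j=3: true
  j=4: false
  j=5: true
Found at j=3 → formula holds.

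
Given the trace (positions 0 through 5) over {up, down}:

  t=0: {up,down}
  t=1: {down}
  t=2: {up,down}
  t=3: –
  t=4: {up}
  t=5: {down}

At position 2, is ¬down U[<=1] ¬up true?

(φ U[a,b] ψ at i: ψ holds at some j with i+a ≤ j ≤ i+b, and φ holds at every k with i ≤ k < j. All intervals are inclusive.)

Need some j in [2,3] with ¬up, and ¬down at every k in [2,j-1].
  j=2: ¬up false.
  j=3: ¬up holds, but ¬down fails at k=2 → not this j.
No j in the window works → until fails.

No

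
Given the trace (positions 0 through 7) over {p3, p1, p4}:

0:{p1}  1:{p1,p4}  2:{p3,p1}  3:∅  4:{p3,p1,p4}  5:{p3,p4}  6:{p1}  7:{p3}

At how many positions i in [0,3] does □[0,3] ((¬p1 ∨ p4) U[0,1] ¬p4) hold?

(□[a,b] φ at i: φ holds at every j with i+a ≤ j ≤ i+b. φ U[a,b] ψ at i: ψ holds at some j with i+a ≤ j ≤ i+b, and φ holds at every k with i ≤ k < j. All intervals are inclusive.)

Evaluate at each i in [0,3]:
  i=0: ✓ (all of [0,3])
  i=1: ✗ (fails at j=4)
  i=2: ✗ (fails at j=4)
  i=3: ✗ (fails at j=4)
Positions where it holds: {0} → 1.

1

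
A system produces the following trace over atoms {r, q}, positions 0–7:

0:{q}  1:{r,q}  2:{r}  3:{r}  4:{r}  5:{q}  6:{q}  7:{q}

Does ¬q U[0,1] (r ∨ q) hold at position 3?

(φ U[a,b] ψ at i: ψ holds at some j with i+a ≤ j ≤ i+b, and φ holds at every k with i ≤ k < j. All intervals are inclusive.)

True

Need some j in [3,4] with (r ∨ q), and ¬q at every k in [3,j-1].
  j=3: (r ∨ q) holds; no prefix to check → satisfied.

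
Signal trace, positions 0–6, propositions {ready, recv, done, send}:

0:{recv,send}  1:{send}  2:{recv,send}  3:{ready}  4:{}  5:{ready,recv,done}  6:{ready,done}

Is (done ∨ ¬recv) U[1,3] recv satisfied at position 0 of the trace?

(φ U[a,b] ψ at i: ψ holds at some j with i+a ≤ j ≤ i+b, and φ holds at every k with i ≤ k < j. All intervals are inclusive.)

Does not hold

Need some j in [1,3] with recv, and (done ∨ ¬recv) at every k in [0,j-1].
  j=1: recv false.
  j=2: recv holds, but (done ∨ ¬recv) fails at k=0 → not this j.
  j=3: recv false.
No j in the window works → until fails.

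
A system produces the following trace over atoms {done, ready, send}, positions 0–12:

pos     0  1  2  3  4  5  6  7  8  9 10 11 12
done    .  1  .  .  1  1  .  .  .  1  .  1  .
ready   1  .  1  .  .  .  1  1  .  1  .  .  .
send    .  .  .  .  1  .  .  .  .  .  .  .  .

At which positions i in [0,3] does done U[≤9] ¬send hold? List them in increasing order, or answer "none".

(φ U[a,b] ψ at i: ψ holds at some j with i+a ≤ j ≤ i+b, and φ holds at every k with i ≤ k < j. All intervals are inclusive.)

0, 1, 2, 3

Evaluate at each i in [0,3]:
  i=0: ✓ (rhs at j=0)
  i=1: ✓ (rhs at j=1)
  i=2: ✓ (rhs at j=2)
  i=3: ✓ (rhs at j=3)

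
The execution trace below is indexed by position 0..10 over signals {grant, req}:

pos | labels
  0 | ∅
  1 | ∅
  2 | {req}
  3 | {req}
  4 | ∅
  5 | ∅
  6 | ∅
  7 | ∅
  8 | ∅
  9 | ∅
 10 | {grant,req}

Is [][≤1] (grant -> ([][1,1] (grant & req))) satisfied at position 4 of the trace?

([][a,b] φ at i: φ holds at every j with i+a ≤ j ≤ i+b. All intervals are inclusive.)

Yes

Check (grant -> ([][1,1] (grant & req))) at every j in [4,5]:
  j=4: antecedent false → ✓
  j=5: antecedent false → ✓
All positions satisfy it → formula holds.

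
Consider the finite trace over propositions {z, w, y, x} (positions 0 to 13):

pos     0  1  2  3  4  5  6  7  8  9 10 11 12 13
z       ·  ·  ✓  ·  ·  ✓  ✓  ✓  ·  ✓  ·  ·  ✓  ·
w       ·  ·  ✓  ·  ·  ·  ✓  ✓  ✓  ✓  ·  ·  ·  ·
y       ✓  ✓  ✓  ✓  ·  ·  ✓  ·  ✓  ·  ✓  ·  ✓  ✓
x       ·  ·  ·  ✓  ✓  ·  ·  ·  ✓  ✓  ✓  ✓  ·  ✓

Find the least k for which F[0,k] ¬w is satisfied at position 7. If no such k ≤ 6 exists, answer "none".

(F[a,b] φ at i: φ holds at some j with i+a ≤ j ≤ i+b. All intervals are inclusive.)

3

Scan j = 7,8,… for ¬w:
  j=7: fails
  j=8: fails
  j=9: fails
  j=10: holds
First hit at j=10, so smallest k = 10-7 = 3.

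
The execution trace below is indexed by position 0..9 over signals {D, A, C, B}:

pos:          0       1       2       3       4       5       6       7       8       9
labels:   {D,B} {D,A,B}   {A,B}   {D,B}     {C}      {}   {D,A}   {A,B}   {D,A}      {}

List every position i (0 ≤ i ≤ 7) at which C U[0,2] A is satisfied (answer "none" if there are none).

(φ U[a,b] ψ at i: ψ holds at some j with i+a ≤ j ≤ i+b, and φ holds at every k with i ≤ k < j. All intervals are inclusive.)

1, 2, 6, 7

Evaluate at each i in [0,7]:
  i=0: ✗ (lhs fails at k=0 before rhs at j=1)
  i=1: ✓ (rhs at j=1)
  i=2: ✓ (rhs at j=2)
  i=3: ✗ (no rhs in [3,5])
  i=4: ✗ (lhs fails at k=5 before rhs at j=6)
  i=5: ✗ (lhs fails at k=5 before rhs at j=6)
  i=6: ✓ (rhs at j=6)
  i=7: ✓ (rhs at j=7)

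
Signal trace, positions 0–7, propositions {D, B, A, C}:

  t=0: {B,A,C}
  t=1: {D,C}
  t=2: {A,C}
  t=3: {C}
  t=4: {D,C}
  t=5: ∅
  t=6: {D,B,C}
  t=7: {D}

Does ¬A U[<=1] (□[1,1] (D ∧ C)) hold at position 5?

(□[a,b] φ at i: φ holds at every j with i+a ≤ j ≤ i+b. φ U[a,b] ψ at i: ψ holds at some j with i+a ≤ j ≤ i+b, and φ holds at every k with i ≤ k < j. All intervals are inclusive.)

Holds

Need some j in [5,6] with □[1,1] (D ∧ C), and ¬A at every k in [5,j-1].
  j=5: □[1,1] (D ∧ C) holds; no prefix to check → satisfied.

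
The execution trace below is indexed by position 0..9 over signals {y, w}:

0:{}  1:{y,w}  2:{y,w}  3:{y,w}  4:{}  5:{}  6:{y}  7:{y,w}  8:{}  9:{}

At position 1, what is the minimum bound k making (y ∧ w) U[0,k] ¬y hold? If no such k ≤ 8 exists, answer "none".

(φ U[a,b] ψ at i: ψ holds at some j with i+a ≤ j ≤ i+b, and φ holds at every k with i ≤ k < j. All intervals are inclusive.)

Need earliest j ≥ 1 with ¬y, and (y ∧ w) at every k in [1,j-1].
  j=1: rhs fails.
  j=2: rhs fails.
  j=3: rhs fails.
  j=4: rhs holds; lhs holds on [1,3]. k = 3.

3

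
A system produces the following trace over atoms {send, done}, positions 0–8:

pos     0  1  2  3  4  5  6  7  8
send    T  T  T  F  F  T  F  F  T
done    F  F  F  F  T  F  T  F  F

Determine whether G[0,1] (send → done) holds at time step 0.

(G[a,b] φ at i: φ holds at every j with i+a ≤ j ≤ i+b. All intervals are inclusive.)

Does not hold

Check (send → done) at every j in [0,1]:
  j=0: antecedent true; consequent false → ✗
  j=1: antecedent true; consequent false → ✗
Fails at j=0 → formula fails.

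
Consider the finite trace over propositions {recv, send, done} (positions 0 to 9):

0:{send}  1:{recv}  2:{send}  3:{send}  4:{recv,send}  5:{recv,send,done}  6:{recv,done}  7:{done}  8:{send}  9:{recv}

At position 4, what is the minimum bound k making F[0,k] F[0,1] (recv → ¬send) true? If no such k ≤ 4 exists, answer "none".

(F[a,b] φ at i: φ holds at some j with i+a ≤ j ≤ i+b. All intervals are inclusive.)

Scan j = 4,5,… for F[0,1] (recv → ¬send):
  j=4: fails
  j=5: holds
First hit at j=5, so smallest k = 5-4 = 1.

1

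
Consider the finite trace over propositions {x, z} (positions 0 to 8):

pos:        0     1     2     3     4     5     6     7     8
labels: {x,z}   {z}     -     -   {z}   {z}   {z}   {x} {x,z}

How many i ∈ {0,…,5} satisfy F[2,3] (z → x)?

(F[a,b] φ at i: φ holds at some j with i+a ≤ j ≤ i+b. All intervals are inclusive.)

Evaluate at each i in [0,5]:
  i=0: ✓ (witness j=2)
  i=1: ✓ (witness j=3)
  i=2: ✗ (none in [4,5])
  i=3: ✗ (none in [5,6])
  i=4: ✓ (witness j=7)
  i=5: ✓ (witness j=7)
Positions where it holds: {0, 1, 4, 5} → 4.

4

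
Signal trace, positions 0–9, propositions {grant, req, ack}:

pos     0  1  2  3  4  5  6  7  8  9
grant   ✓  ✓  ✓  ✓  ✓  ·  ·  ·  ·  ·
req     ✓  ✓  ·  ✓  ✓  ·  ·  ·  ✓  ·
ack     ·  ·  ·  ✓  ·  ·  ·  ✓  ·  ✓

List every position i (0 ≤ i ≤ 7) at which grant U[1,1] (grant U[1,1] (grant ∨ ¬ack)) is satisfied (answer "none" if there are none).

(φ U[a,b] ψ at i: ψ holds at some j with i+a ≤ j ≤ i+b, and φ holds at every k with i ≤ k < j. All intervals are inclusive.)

Evaluate at each i in [0,7]:
  i=0: ✓ (rhs at j=1; lhs holds on [0,0])
  i=1: ✓ (rhs at j=2; lhs holds on [1,1])
  i=2: ✓ (rhs at j=3; lhs holds on [2,2])
  i=3: ✓ (rhs at j=4; lhs holds on [3,3])
  i=4: ✗ (no rhs in [5,5])
  i=5: ✗ (no rhs in [6,6])
  i=6: ✗ (no rhs in [7,7])
  i=7: ✗ (no rhs in [8,8])

0, 1, 2, 3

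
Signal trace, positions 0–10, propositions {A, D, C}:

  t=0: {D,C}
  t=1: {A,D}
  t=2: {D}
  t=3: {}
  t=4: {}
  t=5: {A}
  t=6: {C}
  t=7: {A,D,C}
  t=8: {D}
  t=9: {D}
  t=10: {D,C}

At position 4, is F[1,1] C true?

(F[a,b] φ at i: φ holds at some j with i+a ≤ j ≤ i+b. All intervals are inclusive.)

No

Check C at each j in [5,5]:
  j=5: false
No position in the window satisfies it → formula fails.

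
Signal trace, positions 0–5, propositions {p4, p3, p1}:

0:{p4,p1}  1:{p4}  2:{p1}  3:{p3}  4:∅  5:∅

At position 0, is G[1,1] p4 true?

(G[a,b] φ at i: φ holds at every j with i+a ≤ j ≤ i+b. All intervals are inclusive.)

Yes

Check p4 at every j in [1,1]:
  j=1: true
All positions satisfy it → formula holds.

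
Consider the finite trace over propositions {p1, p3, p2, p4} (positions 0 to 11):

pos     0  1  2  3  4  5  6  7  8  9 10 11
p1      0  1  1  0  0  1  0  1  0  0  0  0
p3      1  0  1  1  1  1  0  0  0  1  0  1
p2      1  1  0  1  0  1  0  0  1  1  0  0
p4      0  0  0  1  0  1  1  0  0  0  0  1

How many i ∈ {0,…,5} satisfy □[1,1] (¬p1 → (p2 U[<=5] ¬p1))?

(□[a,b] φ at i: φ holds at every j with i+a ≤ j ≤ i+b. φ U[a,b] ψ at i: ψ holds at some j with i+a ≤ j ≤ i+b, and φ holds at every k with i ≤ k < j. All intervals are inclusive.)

6

Evaluate at each i in [0,5]:
  i=0: ✓ (all of [1,1])
  i=1: ✓ (all of [2,2])
  i=2: ✓ (all of [3,3])
  i=3: ✓ (all of [4,4])
  i=4: ✓ (all of [5,5])
  i=5: ✓ (all of [6,6])
Positions where it holds: {0, 1, 2, 3, 4, 5} → 6.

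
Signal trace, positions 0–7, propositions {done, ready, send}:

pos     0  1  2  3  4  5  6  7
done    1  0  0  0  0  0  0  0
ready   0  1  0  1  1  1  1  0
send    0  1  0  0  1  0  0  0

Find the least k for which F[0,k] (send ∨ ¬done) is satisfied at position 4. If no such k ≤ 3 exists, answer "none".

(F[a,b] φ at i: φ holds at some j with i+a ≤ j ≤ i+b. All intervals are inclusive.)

0

Scan j = 4,5,… for (send ∨ ¬done):
  j=4: holds
First hit at j=4, so smallest k = 4-4 = 0.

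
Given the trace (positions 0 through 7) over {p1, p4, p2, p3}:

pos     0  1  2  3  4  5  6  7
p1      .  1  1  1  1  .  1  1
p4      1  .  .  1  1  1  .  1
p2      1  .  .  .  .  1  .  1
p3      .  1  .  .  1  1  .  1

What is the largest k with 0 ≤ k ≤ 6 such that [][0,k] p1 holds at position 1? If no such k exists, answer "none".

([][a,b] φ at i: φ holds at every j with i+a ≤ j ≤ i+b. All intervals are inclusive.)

p1 must hold from j=1 onward; find where it first fails.
  j=1: holds
  j=2: holds
  j=3: holds
  j=4: holds
  j=5: fails
Holds on [1,4], so largest k = 3.

3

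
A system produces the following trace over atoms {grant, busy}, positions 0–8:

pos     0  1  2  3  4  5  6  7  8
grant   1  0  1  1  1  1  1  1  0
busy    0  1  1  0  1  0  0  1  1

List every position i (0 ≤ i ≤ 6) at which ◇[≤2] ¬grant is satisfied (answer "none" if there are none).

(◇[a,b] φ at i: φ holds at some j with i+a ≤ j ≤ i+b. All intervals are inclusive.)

0, 1, 6

Evaluate at each i in [0,6]:
  i=0: ✓ (witness j=1)
  i=1: ✓ (witness j=1)
  i=2: ✗ (none in [2,4])
  i=3: ✗ (none in [3,5])
  i=4: ✗ (none in [4,6])
  i=5: ✗ (none in [5,7])
  i=6: ✓ (witness j=8)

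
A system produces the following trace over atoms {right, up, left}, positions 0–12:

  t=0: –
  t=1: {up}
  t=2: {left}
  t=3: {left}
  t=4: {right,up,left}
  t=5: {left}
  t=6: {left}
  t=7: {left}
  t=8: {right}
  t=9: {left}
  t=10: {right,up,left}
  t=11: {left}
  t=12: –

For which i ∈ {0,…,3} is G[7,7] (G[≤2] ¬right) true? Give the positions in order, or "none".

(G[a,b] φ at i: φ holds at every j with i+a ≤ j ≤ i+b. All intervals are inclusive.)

none

Evaluate at each i in [0,3]:
  i=0: ✗ (fails at j=7)
  i=1: ✗ (fails at j=8)
  i=2: ✗ (fails at j=9)
  i=3: ✗ (fails at j=10)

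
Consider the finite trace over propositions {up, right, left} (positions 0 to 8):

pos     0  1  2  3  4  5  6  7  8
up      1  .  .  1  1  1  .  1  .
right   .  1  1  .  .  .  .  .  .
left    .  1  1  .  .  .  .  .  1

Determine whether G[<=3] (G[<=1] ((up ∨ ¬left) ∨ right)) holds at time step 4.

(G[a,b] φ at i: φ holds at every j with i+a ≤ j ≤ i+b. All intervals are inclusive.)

Check G[<=1] ((up ∨ ¬left) ∨ right) at every j in [4,7]:
  j=4: holds on [4,5]
  j=5: holds on [5,6]
  j=6: holds on [6,7]
  j=7: fails at 8
Fails at j=7 → formula fails.

Does not hold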